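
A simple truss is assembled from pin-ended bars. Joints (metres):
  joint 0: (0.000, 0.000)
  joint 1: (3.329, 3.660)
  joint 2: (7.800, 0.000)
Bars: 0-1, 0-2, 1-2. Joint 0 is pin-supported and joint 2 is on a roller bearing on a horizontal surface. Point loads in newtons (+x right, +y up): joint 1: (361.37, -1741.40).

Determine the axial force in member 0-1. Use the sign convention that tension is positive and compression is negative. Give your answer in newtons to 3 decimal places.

N=3 nodes, M=3 members, R=3 reactions → 2N=6, M+R=6
member 0 (0-1): L=4.9475, (cx,cy)=(0.6729,0.7398)
member 1 (0-2): L=7.8000, (cx,cy)=(1.0000,0.0000)
member 2 (1-2): L=5.7780, (cx,cy)=(0.7738,-0.6334)
solve A·x = −loads:
  F[0-1] = -1120.1017 N (compression)
  F[0-2] = +1115.0460 N (tension)
  F[1-2] = -1441.0090 N (compression)
  Rx@0 = -361.3700 N
  Ry@0 = +828.6135 N
  Ry@2 = +912.7865 N

-1120.102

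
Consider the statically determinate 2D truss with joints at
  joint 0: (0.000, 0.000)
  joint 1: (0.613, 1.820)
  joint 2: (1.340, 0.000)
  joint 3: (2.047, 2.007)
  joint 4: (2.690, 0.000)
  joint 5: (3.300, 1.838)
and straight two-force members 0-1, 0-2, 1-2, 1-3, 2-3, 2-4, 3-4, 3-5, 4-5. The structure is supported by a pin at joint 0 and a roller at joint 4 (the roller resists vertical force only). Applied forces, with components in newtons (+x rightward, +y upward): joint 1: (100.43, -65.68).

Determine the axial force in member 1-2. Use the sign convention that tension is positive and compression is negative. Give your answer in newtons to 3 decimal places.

N=6 nodes, M=9 members, R=3 reactions → 2N=12, M+R=12
member 0 (0-1): L=1.9205, (cx,cy)=(0.3192,0.9477)
member 1 (0-2): L=1.3400, (cx,cy)=(1.0000,0.0000)
member 2 (1-2): L=1.9598, (cx,cy)=(0.3710,-0.9287)
member 3 (1-3): L=1.4461, (cx,cy)=(0.9916,0.1293)
member 4 (2-3): L=2.1279, (cx,cy)=(0.3323,0.9432)
member 5 (2-4): L=1.3500, (cx,cy)=(1.0000,0.0000)
member 6 (3-4): L=2.1075, (cx,cy)=(0.3051,-0.9523)
member 7 (3-5): L=1.2643, (cx,cy)=(0.9910,-0.1337)
member 8 (4-5): L=1.9366, (cx,cy)=(0.3150,0.9491)
solve A·x = −loads:
  F[0-1] = +18.1876 N (tension)
  F[0-2] = +94.6246 N (tension)
  F[1-2] = -97.4955 N (compression)
  F[1-3] = -58.9536 N (compression)
  F[2-3] = +95.9928 N (tension)
  F[2-4] = +26.5646 N (tension)
  F[3-4] = -87.0676 N (compression)
  F[3-5] = +0.0000 N (tension)
  F[4-5] = -0.0000 N (compression)
  Rx@0 = -100.4300 N
  Ry@0 = -17.2361 N
  Ry@4 = +82.9161 N

-97.495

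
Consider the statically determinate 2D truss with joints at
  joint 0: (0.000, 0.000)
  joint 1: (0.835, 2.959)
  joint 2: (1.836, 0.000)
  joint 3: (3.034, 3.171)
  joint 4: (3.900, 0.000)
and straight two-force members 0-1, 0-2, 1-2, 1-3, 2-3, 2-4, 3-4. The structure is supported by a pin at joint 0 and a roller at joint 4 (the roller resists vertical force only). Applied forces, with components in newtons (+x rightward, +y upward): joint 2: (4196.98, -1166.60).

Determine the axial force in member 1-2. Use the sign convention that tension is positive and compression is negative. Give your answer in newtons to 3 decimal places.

N=5 nodes, M=7 members, R=3 reactions → 2N=10, M+R=10
member 0 (0-1): L=3.0746, (cx,cy)=(0.2716,0.9624)
member 1 (0-2): L=1.8360, (cx,cy)=(1.0000,0.0000)
member 2 (1-2): L=3.1237, (cx,cy)=(0.3205,-0.9473)
member 3 (1-3): L=2.2092, (cx,cy)=(0.9954,0.0960)
member 4 (2-3): L=3.3898, (cx,cy)=(0.3534,0.9355)
member 5 (2-4): L=2.0640, (cx,cy)=(1.0000,0.0000)
member 6 (3-4): L=3.2871, (cx,cy)=(0.2635,-0.9647)
solve A·x = −loads:
  F[0-1] = -641.5120 N (compression)
  F[0-2] = +4371.2042 N (tension)
  F[1-2] = +614.0147 N (tension)
  F[1-3] = -372.7055 N (compression)
  F[2-3] = +625.3198 N (tension)
  F[2-4] = +149.9863 N (tension)
  F[3-4] = -569.3117 N (compression)
  Rx@0 = -4196.9800 N
  Ry@0 = +617.4006 N
  Ry@4 = +549.1994 N

614.015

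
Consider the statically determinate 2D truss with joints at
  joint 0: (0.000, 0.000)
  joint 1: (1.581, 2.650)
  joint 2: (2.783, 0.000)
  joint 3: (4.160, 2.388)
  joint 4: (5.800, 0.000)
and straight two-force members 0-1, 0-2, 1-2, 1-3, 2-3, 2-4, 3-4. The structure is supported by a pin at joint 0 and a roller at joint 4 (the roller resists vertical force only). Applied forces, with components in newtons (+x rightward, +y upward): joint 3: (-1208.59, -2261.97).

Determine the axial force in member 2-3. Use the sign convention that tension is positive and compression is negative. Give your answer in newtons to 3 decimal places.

N=5 nodes, M=7 members, R=3 reactions → 2N=10, M+R=10
member 0 (0-1): L=3.0858, (cx,cy)=(0.5123,0.8588)
member 1 (0-2): L=2.7830, (cx,cy)=(1.0000,0.0000)
member 2 (1-2): L=2.9099, (cx,cy)=(0.4131,-0.9107)
member 3 (1-3): L=2.5923, (cx,cy)=(0.9949,-0.1011)
member 4 (2-3): L=2.7566, (cx,cy)=(0.4995,0.8663)
member 5 (2-4): L=3.0170, (cx,cy)=(1.0000,0.0000)
member 6 (3-4): L=2.8969, (cx,cy)=(0.5661,-0.8243)
solve A·x = −loads:
  F[0-1] = -1324.2055 N (compression)
  F[0-2] = -530.1339 N (compression)
  F[1-2] = +1388.3711 N (tension)
  F[1-3] = -1258.4053 N (compression)
  F[2-3] = -1459.5314 N (compression)
  F[2-4] = +772.4570 N (tension)
  F[3-4] = -1364.4793 N (compression)
  Rx@0 = +1208.5900 N
  Ry@0 = +1137.1972 N
  Ry@4 = +1124.7728 N

-1459.531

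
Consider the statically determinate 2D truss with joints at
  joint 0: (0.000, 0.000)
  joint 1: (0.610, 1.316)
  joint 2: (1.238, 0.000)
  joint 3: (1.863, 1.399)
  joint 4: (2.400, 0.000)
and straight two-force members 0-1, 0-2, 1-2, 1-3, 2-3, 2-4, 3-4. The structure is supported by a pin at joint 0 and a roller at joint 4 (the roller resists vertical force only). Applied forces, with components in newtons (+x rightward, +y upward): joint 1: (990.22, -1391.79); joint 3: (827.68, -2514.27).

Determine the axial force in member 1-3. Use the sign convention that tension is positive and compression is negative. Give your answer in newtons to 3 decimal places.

N=5 nodes, M=7 members, R=3 reactions → 2N=10, M+R=10
member 0 (0-1): L=1.4505, (cx,cy)=(0.4205,0.9073)
member 1 (0-2): L=1.2380, (cx,cy)=(1.0000,0.0000)
member 2 (1-2): L=1.4582, (cx,cy)=(0.4307,-0.9025)
member 3 (1-3): L=1.2557, (cx,cy)=(0.9978,0.0661)
member 4 (2-3): L=1.5323, (cx,cy)=(0.4079,0.9130)
member 5 (2-4): L=1.1620, (cx,cy)=(1.0000,0.0000)
member 6 (3-4): L=1.4985, (cx,cy)=(0.3584,-0.9336)
solve A·x = −loads:
  F[0-1] = -633.9577 N (compression)
  F[0-2] = +2084.5072 N (tension)
  F[1-2] = -966.5291 N (compression)
  F[1-3] = -842.4057 N (compression)
  F[2-3] = +955.3883 N (tension)
  F[2-4] = +1278.5466 N (tension)
  F[3-4] = -3567.8418 N (compression)
  Rx@0 = -1817.9000 N
  Ry@0 = +575.1722 N
  Ry@4 = +3330.8878 N

-842.406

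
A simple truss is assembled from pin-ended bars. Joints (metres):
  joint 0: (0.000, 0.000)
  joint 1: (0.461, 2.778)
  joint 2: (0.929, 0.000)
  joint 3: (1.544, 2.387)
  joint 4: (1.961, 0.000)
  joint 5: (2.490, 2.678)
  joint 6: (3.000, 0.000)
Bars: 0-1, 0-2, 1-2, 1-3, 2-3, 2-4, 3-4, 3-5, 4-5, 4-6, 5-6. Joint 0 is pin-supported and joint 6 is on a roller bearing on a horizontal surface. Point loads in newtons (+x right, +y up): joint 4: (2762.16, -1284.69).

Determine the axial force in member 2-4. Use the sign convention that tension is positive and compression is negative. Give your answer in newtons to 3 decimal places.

3049.958

N=7 nodes, M=11 members, R=3 reactions → 2N=14, M+R=14
member 0 (0-1): L=2.8160, (cx,cy)=(0.1637,0.9865)
member 1 (0-2): L=0.9290, (cx,cy)=(1.0000,0.0000)
member 2 (1-2): L=2.8171, (cx,cy)=(0.1661,-0.9861)
member 3 (1-3): L=1.1514, (cx,cy)=(0.9406,-0.3396)
member 4 (2-3): L=2.4650, (cx,cy)=(0.2495,0.9684)
member 5 (2-4): L=1.0320, (cx,cy)=(1.0000,0.0000)
member 6 (3-4): L=2.4232, (cx,cy)=(0.1721,-0.9851)
member 7 (3-5): L=0.9897, (cx,cy)=(0.9558,0.2940)
member 8 (4-5): L=2.7297, (cx,cy)=(0.1938,0.9810)
member 9 (4-6): L=1.0390, (cx,cy)=(1.0000,0.0000)
member 10 (5-6): L=2.7261, (cx,cy)=(0.1871,-0.9823)
solve A·x = −loads:
  F[0-1] = -451.0157 N (compression)
  F[0-2] = +2835.9948 N (tension)
  F[1-2] = +509.2040 N (tension)
  F[1-3] = -168.4356 N (compression)
  F[2-3] = -518.5266 N (compression)
  F[2-4] = +3049.9578 N (tension)
  F[3-4] = +343.3478 N (tension)
  F[3-5] = -362.9256 N (compression)
  F[4-5] = +964.7535 N (tension)
  F[4-6] = +159.9242 N (tension)
  F[5-6] = -854.8514 N (compression)
  Rx@0 = -2762.1600 N
  Ry@0 = +444.9310 N
  Ry@6 = +839.7590 N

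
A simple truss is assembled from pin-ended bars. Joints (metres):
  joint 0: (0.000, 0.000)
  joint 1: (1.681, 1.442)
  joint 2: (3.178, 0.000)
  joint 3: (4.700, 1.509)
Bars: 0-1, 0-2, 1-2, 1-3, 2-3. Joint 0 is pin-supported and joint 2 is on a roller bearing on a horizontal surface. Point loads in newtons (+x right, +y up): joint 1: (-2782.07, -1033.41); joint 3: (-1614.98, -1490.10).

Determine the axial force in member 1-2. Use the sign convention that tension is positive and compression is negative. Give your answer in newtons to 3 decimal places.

N=4 nodes, M=5 members, R=3 reactions → 2N=8, M+R=8
member 0 (0-1): L=2.2148, (cx,cy)=(0.7590,0.6511)
member 1 (0-2): L=3.1780, (cx,cy)=(1.0000,0.0000)
member 2 (1-2): L=2.0786, (cx,cy)=(0.7202,-0.6938)
member 3 (1-3): L=3.0197, (cx,cy)=(0.9998,0.0222)
member 4 (2-3): L=2.1433, (cx,cy)=(0.7101,0.7041)
solve A·x = −loads:
  F[0-1] = -2768.1918 N (compression)
  F[0-2] = -2295.9881 N (compression)
  F[1-2] = +1104.6952 N (tension)
  F[1-3] = -114.6364 N (compression)
  F[2-3] = -2112.8038 N (compression)
  Rx@0 = +4397.0500 N
  Ry@0 = +1802.3387 N
  Ry@2 = +721.1713 N

1104.695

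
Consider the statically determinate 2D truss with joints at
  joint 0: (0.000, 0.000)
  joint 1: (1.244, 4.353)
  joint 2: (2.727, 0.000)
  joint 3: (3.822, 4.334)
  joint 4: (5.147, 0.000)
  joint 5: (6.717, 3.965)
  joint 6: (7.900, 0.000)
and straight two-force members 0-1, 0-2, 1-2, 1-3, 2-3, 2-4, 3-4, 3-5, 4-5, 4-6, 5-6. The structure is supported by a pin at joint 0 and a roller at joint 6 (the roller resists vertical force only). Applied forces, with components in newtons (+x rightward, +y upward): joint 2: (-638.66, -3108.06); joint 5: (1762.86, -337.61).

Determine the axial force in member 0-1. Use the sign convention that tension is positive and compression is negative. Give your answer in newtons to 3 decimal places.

-1249.047

N=7 nodes, M=11 members, R=3 reactions → 2N=14, M+R=14
member 0 (0-1): L=4.5273, (cx,cy)=(0.2748,0.9615)
member 1 (0-2): L=2.7270, (cx,cy)=(1.0000,0.0000)
member 2 (1-2): L=4.5987, (cx,cy)=(0.3225,-0.9466)
member 3 (1-3): L=2.5781, (cx,cy)=(1.0000,-0.0074)
member 4 (2-3): L=4.4702, (cx,cy)=(0.2450,0.9695)
member 5 (2-4): L=2.4200, (cx,cy)=(1.0000,0.0000)
member 6 (3-4): L=4.5320, (cx,cy)=(0.2924,-0.9563)
member 7 (3-5): L=2.9184, (cx,cy)=(0.9920,-0.1264)
member 8 (4-5): L=4.2645, (cx,cy)=(0.3682,0.9298)
member 9 (4-6): L=2.7530, (cx,cy)=(1.0000,0.0000)
member 10 (5-6): L=4.1377, (cx,cy)=(0.2859,-0.9583)
solve A·x = −loads:
  F[0-1] = -1249.0472 N (compression)
  F[0-2] = +1467.4125 N (tension)
  F[1-2] = +1274.6236 N (tension)
  F[1-3] = -754.2781 N (compression)
  F[2-3] = +1961.2853 N (tension)
  F[2-4] = +2036.6888 N (tension)
  F[3-4] = -2037.1100 N (compression)
  F[3-5] = +324.3525 N (tension)
  F[4-5] = +2095.2638 N (tension)
  F[4-6] = +669.7308 N (tension)
  F[5-6] = -2342.4830 N (compression)
  Rx@0 = -1124.2000 N
  Ry@0 = +1200.9680 N
  Ry@6 = +2244.7020 N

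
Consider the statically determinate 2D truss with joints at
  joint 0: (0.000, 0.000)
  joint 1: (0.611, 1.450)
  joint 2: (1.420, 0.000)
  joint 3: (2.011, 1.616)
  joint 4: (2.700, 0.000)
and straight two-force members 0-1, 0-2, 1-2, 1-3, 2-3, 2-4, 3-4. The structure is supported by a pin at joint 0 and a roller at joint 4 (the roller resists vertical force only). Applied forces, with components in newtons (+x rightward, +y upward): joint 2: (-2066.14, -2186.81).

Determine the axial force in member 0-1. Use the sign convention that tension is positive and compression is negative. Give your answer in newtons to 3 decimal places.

N=5 nodes, M=7 members, R=3 reactions → 2N=10, M+R=10
member 0 (0-1): L=1.5735, (cx,cy)=(0.3883,0.9215)
member 1 (0-2): L=1.4200, (cx,cy)=(1.0000,0.0000)
member 2 (1-2): L=1.6604, (cx,cy)=(0.4872,-0.8733)
member 3 (1-3): L=1.4098, (cx,cy)=(0.9930,0.1177)
member 4 (2-3): L=1.7207, (cx,cy)=(0.3435,0.9392)
member 5 (2-4): L=1.2800, (cx,cy)=(1.0000,0.0000)
member 6 (3-4): L=1.7568, (cx,cy)=(0.3922,-0.9199)
solve A·x = −loads:
  F[0-1] = -1124.9906 N (compression)
  F[0-2] = -1629.2919 N (compression)
  F[1-2] = +1057.8551 N (tension)
  F[1-3] = -958.9347 N (compression)
  F[2-3] = +1344.8252 N (tension)
  F[2-4] = +490.3583 N (tension)
  F[3-4] = -1250.2725 N (compression)
  Rx@0 = +2066.1400 N
  Ry@0 = +1036.7099 N
  Ry@4 = +1150.1001 N

-1124.991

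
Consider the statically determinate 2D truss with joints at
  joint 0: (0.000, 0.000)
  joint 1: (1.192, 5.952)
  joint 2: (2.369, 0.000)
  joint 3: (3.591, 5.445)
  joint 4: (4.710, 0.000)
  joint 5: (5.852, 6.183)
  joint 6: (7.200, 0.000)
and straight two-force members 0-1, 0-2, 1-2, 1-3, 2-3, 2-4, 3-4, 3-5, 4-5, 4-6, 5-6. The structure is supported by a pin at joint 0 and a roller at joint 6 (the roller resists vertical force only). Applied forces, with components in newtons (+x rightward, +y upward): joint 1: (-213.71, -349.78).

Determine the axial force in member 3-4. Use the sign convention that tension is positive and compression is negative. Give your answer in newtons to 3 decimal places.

N=7 nodes, M=11 members, R=3 reactions → 2N=14, M+R=14
member 0 (0-1): L=6.0702, (cx,cy)=(0.1964,0.9805)
member 1 (0-2): L=2.3690, (cx,cy)=(1.0000,0.0000)
member 2 (1-2): L=6.0673, (cx,cy)=(0.1940,-0.9810)
member 3 (1-3): L=2.4520, (cx,cy)=(0.9784,-0.2068)
member 4 (2-3): L=5.5804, (cx,cy)=(0.2190,0.9757)
member 5 (2-4): L=2.3410, (cx,cy)=(1.0000,0.0000)
member 6 (3-4): L=5.5588, (cx,cy)=(0.2013,-0.9795)
member 7 (3-5): L=2.3784, (cx,cy)=(0.9506,0.3103)
member 8 (4-5): L=6.2876, (cx,cy)=(0.1816,0.9834)
member 9 (4-6): L=2.4900, (cx,cy)=(1.0000,0.0000)
member 10 (5-6): L=6.3282, (cx,cy)=(0.2130,-0.9770)
solve A·x = −loads:
  F[0-1] = -477.8425 N (compression)
  F[0-2] = -119.8763 N (compression)
  F[1-2] = +99.3872 N (tension)
  F[1-3] = +102.8179 N (tension)
  F[2-3] = -99.9244 N (compression)
  F[2-4] = -78.7146 N (compression)
  F[3-4] = +138.2002 N (tension)
  F[3-5] = +53.5371 N (tension)
  F[4-5] = -137.6608 N (compression)
  F[4-6] = -25.8915 N (compression)
  F[5-6] = +121.5485 N (tension)
  Rx@0 = +213.7100 N
  Ry@0 = +468.5389 N
  Ry@6 = -118.7589 N

138.200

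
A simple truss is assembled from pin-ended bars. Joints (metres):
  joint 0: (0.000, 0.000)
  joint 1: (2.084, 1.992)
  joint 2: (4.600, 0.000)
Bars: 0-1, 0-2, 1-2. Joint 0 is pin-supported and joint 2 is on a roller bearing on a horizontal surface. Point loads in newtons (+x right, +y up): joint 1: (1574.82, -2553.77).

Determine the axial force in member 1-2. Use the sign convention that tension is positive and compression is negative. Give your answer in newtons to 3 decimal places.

N=3 nodes, M=3 members, R=3 reactions → 2N=6, M+R=6
member 0 (0-1): L=2.8829, (cx,cy)=(0.7229,0.6910)
member 1 (0-2): L=4.6000, (cx,cy)=(1.0000,0.0000)
member 2 (1-2): L=3.2091, (cx,cy)=(0.7840,-0.6207)
solve A·x = −loads:
  F[0-1] = -1034.5384 N (compression)
  F[0-2] = +2322.6701 N (tension)
  F[1-2] = -2962.5118 N (compression)
  Rx@0 = -1574.8200 N
  Ry@0 = +714.8356 N
  Ry@2 = +1838.9344 N

-2962.512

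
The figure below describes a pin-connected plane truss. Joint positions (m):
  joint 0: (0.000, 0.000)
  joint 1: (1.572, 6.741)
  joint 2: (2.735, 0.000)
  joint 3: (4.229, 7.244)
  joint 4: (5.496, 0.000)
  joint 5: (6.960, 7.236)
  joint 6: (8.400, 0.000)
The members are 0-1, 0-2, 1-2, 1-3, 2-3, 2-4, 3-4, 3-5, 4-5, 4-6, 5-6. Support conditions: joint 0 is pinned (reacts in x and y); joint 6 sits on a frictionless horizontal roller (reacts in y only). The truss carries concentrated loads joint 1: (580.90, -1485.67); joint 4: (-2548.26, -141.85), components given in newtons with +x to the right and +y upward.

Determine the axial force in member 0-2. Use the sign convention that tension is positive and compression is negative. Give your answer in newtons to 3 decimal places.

-1783.014

N=7 nodes, M=11 members, R=3 reactions → 2N=14, M+R=14
member 0 (0-1): L=6.9219, (cx,cy)=(0.2271,0.9739)
member 1 (0-2): L=2.7350, (cx,cy)=(1.0000,0.0000)
member 2 (1-2): L=6.8406, (cx,cy)=(0.1700,-0.9854)
member 3 (1-3): L=2.7042, (cx,cy)=(0.9825,0.1860)
member 4 (2-3): L=7.3965, (cx,cy)=(0.2020,0.9794)
member 5 (2-4): L=2.7610, (cx,cy)=(1.0000,0.0000)
member 6 (3-4): L=7.3540, (cx,cy)=(0.1723,-0.9850)
member 7 (3-5): L=2.7310, (cx,cy)=(1.0000,-0.0029)
member 8 (4-5): L=7.3826, (cx,cy)=(0.1983,0.9801)
member 9 (4-6): L=2.9040, (cx,cy)=(1.0000,0.0000)
member 10 (5-6): L=7.3779, (cx,cy)=(0.1952,-0.9808)
solve A·x = −loads:
  F[0-1] = -811.7149 N (compression)
  F[0-2] = -1783.0144 N (compression)
  F[1-2] = -825.4838 N (compression)
  F[1-3] = -636.0005 N (compression)
  F[2-3] = +830.5862 N (tension)
  F[2-4] = -2091.1277 N (compression)
  F[3-4] = -704.7197 N (compression)
  F[3-5] = -335.7190 N (compression)
  F[4-5] = +852.9713 N (tension)
  F[4-6] = +166.5702 N (tension)
  F[5-6] = -853.4284 N (compression)
  Rx@0 = +1967.3600 N
  Ry@0 = +790.5048 N
  Ry@6 = +837.0152 N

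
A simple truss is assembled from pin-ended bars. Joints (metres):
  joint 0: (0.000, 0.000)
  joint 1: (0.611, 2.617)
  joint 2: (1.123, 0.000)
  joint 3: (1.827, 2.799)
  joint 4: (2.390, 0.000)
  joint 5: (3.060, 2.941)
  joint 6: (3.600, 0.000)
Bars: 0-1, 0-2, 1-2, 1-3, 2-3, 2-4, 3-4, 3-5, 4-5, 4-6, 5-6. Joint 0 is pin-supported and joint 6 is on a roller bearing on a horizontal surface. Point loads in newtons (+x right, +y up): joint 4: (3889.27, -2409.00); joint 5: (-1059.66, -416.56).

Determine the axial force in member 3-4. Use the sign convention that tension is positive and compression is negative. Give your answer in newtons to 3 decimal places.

1602.293

N=7 nodes, M=11 members, R=3 reactions → 2N=14, M+R=14
member 0 (0-1): L=2.6874, (cx,cy)=(0.2274,0.9738)
member 1 (0-2): L=1.1230, (cx,cy)=(1.0000,0.0000)
member 2 (1-2): L=2.6666, (cx,cy)=(0.1920,-0.9814)
member 3 (1-3): L=1.2295, (cx,cy)=(0.9890,0.1480)
member 4 (2-3): L=2.8862, (cx,cy)=(0.2439,0.9698)
member 5 (2-4): L=1.2670, (cx,cy)=(1.0000,0.0000)
member 6 (3-4): L=2.8551, (cx,cy)=(0.1972,-0.9804)
member 7 (3-5): L=1.2411, (cx,cy)=(0.9934,0.1144)
member 8 (4-5): L=3.0164, (cx,cy)=(0.2221,0.9750)
member 9 (4-6): L=1.2100, (cx,cy)=(1.0000,0.0000)
member 10 (5-6): L=2.9902, (cx,cy)=(0.1806,-0.9836)
solve A·x = −loads:
  F[0-1] = -1784.5958 N (compression)
  F[0-2] = +3235.3539 N (tension)
  F[1-2] = +1660.3093 N (tension)
  F[1-3] = -732.5999 N (compression)
  F[2-3] = -1680.1673 N (compression)
  F[2-4] = +3963.9681 N (tension)
  F[3-4] = +1602.2928 N (tension)
  F[3-5] = -1459.9065 N (compression)
  F[4-5] = +859.6439 N (tension)
  F[4-6] = +199.7139 N (tension)
  F[5-6] = -1105.8838 N (compression)
  Rx@0 = -2829.6100 N
  Ry@0 = +1737.8590 N
  Ry@6 = +1087.7010 N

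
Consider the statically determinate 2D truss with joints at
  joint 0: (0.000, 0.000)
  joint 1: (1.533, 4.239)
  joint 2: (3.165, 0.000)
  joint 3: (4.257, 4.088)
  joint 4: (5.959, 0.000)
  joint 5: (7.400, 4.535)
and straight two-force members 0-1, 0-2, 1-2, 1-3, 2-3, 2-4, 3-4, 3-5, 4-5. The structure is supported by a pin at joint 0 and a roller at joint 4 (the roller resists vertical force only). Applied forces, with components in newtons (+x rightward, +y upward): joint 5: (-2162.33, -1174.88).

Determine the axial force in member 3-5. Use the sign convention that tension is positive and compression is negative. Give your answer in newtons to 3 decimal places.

N=6 nodes, M=9 members, R=3 reactions → 2N=12, M+R=12
member 0 (0-1): L=4.5077, (cx,cy)=(0.3401,0.9404)
member 1 (0-2): L=3.1650, (cx,cy)=(1.0000,0.0000)
member 2 (1-2): L=4.5423, (cx,cy)=(0.3593,-0.9332)
member 3 (1-3): L=2.7282, (cx,cy)=(0.9985,-0.0553)
member 4 (2-3): L=4.2313, (cx,cy)=(0.2581,0.9661)
member 5 (2-4): L=2.7940, (cx,cy)=(1.0000,0.0000)
member 6 (3-4): L=4.4282, (cx,cy)=(0.3844,-0.9232)
member 7 (3-5): L=3.1746, (cx,cy)=(0.9900,0.1408)
member 8 (4-5): L=4.7584, (cx,cy)=(0.3028,0.9530)
solve A·x = −loads:
  F[0-1] = -1447.7944 N (compression)
  F[0-2] = -1669.9554 N (compression)
  F[1-2] = +1520.6137 N (tension)
  F[1-3] = -1040.3088 N (compression)
  F[2-3] = -1468.8336 N (compression)
  F[2-4] = -744.5473 N (compression)
  F[3-4] = +1186.1352 N (tension)
  F[3-5] = -1892.5386 N (compression)
  F[4-5] = -953.1593 N (compression)
  Rx@0 = +2162.3300 N
  Ry@0 = +1361.4976 N
  Ry@4 = -186.6176 N

-1892.539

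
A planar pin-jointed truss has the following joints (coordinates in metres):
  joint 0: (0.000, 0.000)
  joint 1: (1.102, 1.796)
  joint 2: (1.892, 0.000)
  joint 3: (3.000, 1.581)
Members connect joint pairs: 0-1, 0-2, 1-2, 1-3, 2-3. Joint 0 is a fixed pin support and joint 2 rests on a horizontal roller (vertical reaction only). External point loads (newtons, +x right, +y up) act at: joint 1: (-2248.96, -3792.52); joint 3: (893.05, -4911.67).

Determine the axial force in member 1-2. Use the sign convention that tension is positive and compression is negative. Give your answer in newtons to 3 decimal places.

N=4 nodes, M=5 members, R=3 reactions → 2N=8, M+R=8
member 0 (0-1): L=2.1071, (cx,cy)=(0.5230,0.8523)
member 1 (0-2): L=1.8920, (cx,cy)=(1.0000,0.0000)
member 2 (1-2): L=1.9621, (cx,cy)=(0.4026,-0.9154)
member 3 (1-3): L=1.9101, (cx,cy)=(0.9936,-0.1126)
member 4 (2-3): L=1.9306, (cx,cy)=(0.5739,0.8189)
solve A·x = −loads:
  F[0-1] = -112.3509 N (compression)
  F[0-2] = -1297.1522 N (compression)
  F[1-2] = -4535.6200 N (compression)
  F[1-3] = +4042.0932 N (tension)
  F[2-3] = -5442.2016 N (compression)
  Rx@0 = +1355.9100 N
  Ry@0 = +95.7614 N
  Ry@2 = +8608.4286 N

-4535.620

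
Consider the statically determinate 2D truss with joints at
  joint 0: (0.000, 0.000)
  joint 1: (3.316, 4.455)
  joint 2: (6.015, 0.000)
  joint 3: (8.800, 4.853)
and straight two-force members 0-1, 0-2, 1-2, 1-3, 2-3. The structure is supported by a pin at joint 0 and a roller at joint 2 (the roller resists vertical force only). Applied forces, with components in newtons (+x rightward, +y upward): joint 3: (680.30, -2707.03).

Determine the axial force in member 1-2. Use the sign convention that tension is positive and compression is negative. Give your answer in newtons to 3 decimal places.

N=4 nodes, M=5 members, R=3 reactions → 2N=8, M+R=8
member 0 (0-1): L=5.5536, (cx,cy)=(0.5971,0.8022)
member 1 (0-2): L=6.0150, (cx,cy)=(1.0000,0.0000)
member 2 (1-2): L=5.2088, (cx,cy)=(0.5182,-0.8553)
member 3 (1-3): L=5.4984, (cx,cy)=(0.9974,0.0724)
member 4 (2-3): L=5.5953, (cx,cy)=(0.4977,0.8673)
solve A·x = −loads:
  F[0-1] = +2246.7069 N (tension)
  F[0-2] = -661.1778 N (compression)
  F[1-2] = -1909.4205 N (compression)
  F[1-3] = +2336.9960 N (tension)
  F[2-3] = -3316.1495 N (compression)
  Rx@0 = -680.3000 N
  Ry@0 = -1802.2568 N
  Ry@2 = +4509.2868 N

-1909.421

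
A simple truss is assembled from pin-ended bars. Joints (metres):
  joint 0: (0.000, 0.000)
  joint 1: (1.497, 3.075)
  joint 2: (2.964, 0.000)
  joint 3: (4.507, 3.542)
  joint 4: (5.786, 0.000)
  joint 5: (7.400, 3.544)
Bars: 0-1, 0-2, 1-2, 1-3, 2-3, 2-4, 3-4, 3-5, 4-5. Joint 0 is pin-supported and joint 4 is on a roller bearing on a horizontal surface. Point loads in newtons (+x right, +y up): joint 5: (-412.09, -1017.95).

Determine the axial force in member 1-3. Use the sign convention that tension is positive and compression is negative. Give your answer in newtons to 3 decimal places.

N=6 nodes, M=9 members, R=3 reactions → 2N=12, M+R=12
member 0 (0-1): L=3.4200, (cx,cy)=(0.4377,0.8991)
member 1 (0-2): L=2.9640, (cx,cy)=(1.0000,0.0000)
member 2 (1-2): L=3.4070, (cx,cy)=(0.4306,-0.9026)
member 3 (1-3): L=3.0460, (cx,cy)=(0.9882,0.1533)
member 4 (2-3): L=3.8635, (cx,cy)=(0.3994,0.9168)
member 5 (2-4): L=2.8220, (cx,cy)=(1.0000,0.0000)
member 6 (3-4): L=3.7658, (cx,cy)=(0.3396,-0.9406)
member 7 (3-5): L=2.8930, (cx,cy)=(1.0000,0.0007)
member 8 (4-5): L=3.8942, (cx,cy)=(0.4145,0.9101)
solve A·x = −loads:
  F[0-1] = +35.0855 N (tension)
  F[0-2] = -427.4474 N (compression)
  F[1-2] = -30.0851 N (compression)
  F[1-3] = +28.6503 N (tension)
  F[2-3] = +29.6180 N (tension)
  F[2-4] = -452.2304 N (compression)
  F[3-4] = -33.5016 N (compression)
  F[3-5] = +51.5186 N (tension)
  F[4-5] = -1118.5829 N (compression)
  Rx@0 = +412.0900 N
  Ry@0 = -31.5459 N
  Ry@4 = +1049.4959 N

28.650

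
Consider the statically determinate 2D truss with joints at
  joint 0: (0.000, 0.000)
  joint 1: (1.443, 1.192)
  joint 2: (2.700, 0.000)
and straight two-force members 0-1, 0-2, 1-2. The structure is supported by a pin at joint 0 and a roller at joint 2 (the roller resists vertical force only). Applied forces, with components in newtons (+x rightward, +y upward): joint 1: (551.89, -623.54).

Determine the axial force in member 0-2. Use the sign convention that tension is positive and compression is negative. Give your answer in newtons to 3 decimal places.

N=3 nodes, M=3 members, R=3 reactions → 2N=6, M+R=6
member 0 (0-1): L=1.8717, (cx,cy)=(0.7710,0.6369)
member 1 (0-2): L=2.7000, (cx,cy)=(1.0000,0.0000)
member 2 (1-2): L=1.7323, (cx,cy)=(0.7256,-0.6881)
solve A·x = −loads:
  F[0-1] = -73.2386 N (compression)
  F[0-2] = +608.3550 N (tension)
  F[1-2] = -838.3947 N (compression)
  Rx@0 = -551.8900 N
  Ry@0 = +46.6433 N
  Ry@2 = +576.8967 N

608.355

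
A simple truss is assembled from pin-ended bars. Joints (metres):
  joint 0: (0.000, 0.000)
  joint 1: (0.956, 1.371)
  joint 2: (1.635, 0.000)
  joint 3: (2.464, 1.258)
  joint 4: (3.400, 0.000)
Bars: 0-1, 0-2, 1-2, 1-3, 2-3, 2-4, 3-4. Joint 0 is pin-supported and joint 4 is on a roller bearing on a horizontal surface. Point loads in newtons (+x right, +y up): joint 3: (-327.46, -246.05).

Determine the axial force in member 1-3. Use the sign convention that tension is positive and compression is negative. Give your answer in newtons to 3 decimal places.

-234.608

N=5 nodes, M=7 members, R=3 reactions → 2N=10, M+R=10
member 0 (0-1): L=1.6714, (cx,cy)=(0.5720,0.8203)
member 1 (0-2): L=1.6350, (cx,cy)=(1.0000,0.0000)
member 2 (1-2): L=1.5299, (cx,cy)=(0.4438,-0.8961)
member 3 (1-3): L=1.5122, (cx,cy)=(0.9972,-0.0747)
member 4 (2-3): L=1.5066, (cx,cy)=(0.5503,0.8350)
member 5 (2-4): L=1.7650, (cx,cy)=(1.0000,0.0000)
member 6 (3-4): L=1.5680, (cx,cy)=(0.5969,-0.8023)
solve A·x = −loads:
  F[0-1] = -230.2854 N (compression)
  F[0-2] = -195.7424 N (compression)
  F[1-2] = +230.3567 N (tension)
  F[1-3] = -234.6085 N (compression)
  F[2-3] = -247.2183 N (compression)
  F[2-4] = +42.5245 N (tension)
  F[3-4] = -71.2382 N (compression)
  Rx@0 = +327.4600 N
  Ry@0 = +188.8963 N
  Ry@4 = +57.1537 N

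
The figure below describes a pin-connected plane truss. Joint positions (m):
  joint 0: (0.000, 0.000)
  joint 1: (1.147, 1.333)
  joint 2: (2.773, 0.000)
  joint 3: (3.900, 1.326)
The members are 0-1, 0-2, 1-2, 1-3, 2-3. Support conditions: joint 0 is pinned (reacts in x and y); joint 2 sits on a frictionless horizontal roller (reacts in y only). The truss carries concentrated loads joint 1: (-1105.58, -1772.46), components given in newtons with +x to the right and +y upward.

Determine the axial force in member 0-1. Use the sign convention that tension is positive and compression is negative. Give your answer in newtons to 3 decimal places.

-2072.232

N=4 nodes, M=5 members, R=3 reactions → 2N=8, M+R=8
member 0 (0-1): L=1.7585, (cx,cy)=(0.6522,0.7580)
member 1 (0-2): L=2.7730, (cx,cy)=(1.0000,0.0000)
member 2 (1-2): L=2.1026, (cx,cy)=(0.7733,-0.6340)
member 3 (1-3): L=2.7530, (cx,cy)=(1.0000,-0.0025)
member 4 (2-3): L=1.7402, (cx,cy)=(0.6476,0.7620)
solve A·x = −loads:
  F[0-1] = -2072.2323 N (compression)
  F[0-2] = +246.0168 N (tension)
  F[1-2] = -318.1214 N (compression)
  F[1-3] = -0.0000 N (compression)
  F[2-3] = +0.0000 N (tension)
  Rx@0 = +1105.5800 N
  Ry@0 = +1570.7746 N
  Ry@2 = +201.6854 N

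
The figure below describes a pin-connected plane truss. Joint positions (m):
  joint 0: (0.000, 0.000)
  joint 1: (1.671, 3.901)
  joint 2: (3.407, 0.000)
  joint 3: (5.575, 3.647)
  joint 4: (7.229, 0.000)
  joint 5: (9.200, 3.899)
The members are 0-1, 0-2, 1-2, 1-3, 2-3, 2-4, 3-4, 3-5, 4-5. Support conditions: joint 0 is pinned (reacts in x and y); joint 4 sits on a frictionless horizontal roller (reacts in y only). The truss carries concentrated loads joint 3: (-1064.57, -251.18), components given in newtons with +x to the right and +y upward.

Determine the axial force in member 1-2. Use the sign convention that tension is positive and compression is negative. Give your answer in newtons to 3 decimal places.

N=6 nodes, M=9 members, R=3 reactions → 2N=12, M+R=12
member 0 (0-1): L=4.2438, (cx,cy)=(0.3937,0.9192)
member 1 (0-2): L=3.4070, (cx,cy)=(1.0000,0.0000)
member 2 (1-2): L=4.2698, (cx,cy)=(0.4066,-0.9136)
member 3 (1-3): L=3.9123, (cx,cy)=(0.9979,-0.0649)
member 4 (2-3): L=4.2427, (cx,cy)=(0.5110,0.8596)
member 5 (2-4): L=3.8220, (cx,cy)=(1.0000,0.0000)
member 6 (3-4): L=4.0045, (cx,cy)=(0.4130,-0.9107)
member 7 (3-5): L=3.6337, (cx,cy)=(0.9976,0.0693)
member 8 (4-5): L=4.3689, (cx,cy)=(0.4511,0.8925)
solve A·x = −loads:
  F[0-1] = -646.7901 N (compression)
  F[0-2] = -809.8973 N (compression)
  F[1-2] = +688.8345 N (tension)
  F[1-3] = -535.8649 N (compression)
  F[2-3] = -732.1334 N (compression)
  F[2-4] = -155.7224 N (compression)
  F[3-4] = +377.0231 N (tension)
  F[3-5] = +0.0000 N (tension)
  F[4-5] = -0.0000 N (compression)
  Rx@0 = +1064.5700 N
  Ry@0 = +594.5412 N
  Ry@4 = -343.3612 N

688.835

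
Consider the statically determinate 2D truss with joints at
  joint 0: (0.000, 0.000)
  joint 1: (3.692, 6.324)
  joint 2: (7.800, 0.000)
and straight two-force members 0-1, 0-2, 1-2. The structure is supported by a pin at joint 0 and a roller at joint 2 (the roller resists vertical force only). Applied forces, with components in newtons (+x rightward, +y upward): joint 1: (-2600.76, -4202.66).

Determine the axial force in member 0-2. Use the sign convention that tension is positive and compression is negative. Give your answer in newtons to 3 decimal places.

-77.533

N=3 nodes, M=3 members, R=3 reactions → 2N=6, M+R=6
member 0 (0-1): L=7.3228, (cx,cy)=(0.5042,0.8636)
member 1 (0-2): L=7.8000, (cx,cy)=(1.0000,0.0000)
member 2 (1-2): L=7.5411, (cx,cy)=(0.5447,-0.8386)
solve A·x = −loads:
  F[0-1] = -5004.6485 N (compression)
  F[0-2] = -77.5331 N (compression)
  F[1-2] = +142.3288 N (tension)
  Rx@0 = +2600.7600 N
  Ry@0 = +4322.0171 N
  Ry@2 = -119.3571 N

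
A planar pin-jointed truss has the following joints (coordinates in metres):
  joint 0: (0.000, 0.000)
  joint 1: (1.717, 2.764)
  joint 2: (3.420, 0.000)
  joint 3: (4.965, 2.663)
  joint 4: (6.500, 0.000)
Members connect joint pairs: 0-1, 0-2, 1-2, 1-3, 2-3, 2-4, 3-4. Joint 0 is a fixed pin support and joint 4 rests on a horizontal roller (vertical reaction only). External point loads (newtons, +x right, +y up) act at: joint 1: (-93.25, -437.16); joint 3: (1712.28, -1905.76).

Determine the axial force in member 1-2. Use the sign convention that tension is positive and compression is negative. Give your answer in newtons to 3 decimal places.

N=5 nodes, M=7 members, R=3 reactions → 2N=10, M+R=10
member 0 (0-1): L=3.2539, (cx,cy)=(0.5277,0.8494)
member 1 (0-2): L=3.4200, (cx,cy)=(1.0000,0.0000)
member 2 (1-2): L=3.2465, (cx,cy)=(0.5246,-0.8514)
member 3 (1-3): L=3.2496, (cx,cy)=(0.9995,-0.0311)
member 4 (2-3): L=3.0787, (cx,cy)=(0.5018,0.8650)
member 5 (2-4): L=3.0800, (cx,cy)=(1.0000,0.0000)
member 6 (3-4): L=3.0737, (cx,cy)=(0.4994,-0.8664)
solve A·x = −loads:
  F[0-1] = -129.3548 N (compression)
  F[0-2] = +1687.2875 N (tension)
  F[1-2] = -392.8543 N (compression)
  F[1-3] = +231.1804 N (tension)
  F[2-3] = +386.6803 N (tension)
  F[2-4] = +1287.1636 N (tension)
  F[3-4] = -2577.4519 N (compression)
  Rx@0 = -1619.0300 N
  Ry@0 = +109.8799 N
  Ry@4 = +2233.0401 N

-392.854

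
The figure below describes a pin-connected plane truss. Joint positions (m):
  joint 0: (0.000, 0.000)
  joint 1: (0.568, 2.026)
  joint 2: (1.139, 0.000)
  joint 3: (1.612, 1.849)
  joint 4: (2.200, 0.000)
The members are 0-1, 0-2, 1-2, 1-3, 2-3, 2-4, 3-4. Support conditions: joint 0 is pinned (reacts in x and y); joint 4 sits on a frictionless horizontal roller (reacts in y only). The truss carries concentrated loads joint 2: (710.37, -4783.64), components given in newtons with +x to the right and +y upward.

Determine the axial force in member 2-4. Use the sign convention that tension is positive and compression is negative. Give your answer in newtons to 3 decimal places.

787.590

N=5 nodes, M=7 members, R=3 reactions → 2N=10, M+R=10
member 0 (0-1): L=2.1041, (cx,cy)=(0.2699,0.9629)
member 1 (0-2): L=1.1390, (cx,cy)=(1.0000,0.0000)
member 2 (1-2): L=2.1049, (cx,cy)=(0.2713,-0.9625)
member 3 (1-3): L=1.0589, (cx,cy)=(0.9859,-0.1672)
member 4 (2-3): L=1.9085, (cx,cy)=(0.2478,0.9688)
member 5 (2-4): L=1.0610, (cx,cy)=(1.0000,0.0000)
member 6 (3-4): L=1.9402, (cx,cy)=(0.3031,-0.9530)
solve A·x = −loads:
  F[0-1] = -2395.9692 N (compression)
  F[0-2] = +1357.1552 N (tension)
  F[1-2] = +2636.8154 N (tension)
  F[1-3] = -1381.5066 N (compression)
  F[2-3] = +2318.0109 N (tension)
  F[2-4] = +787.5896 N (tension)
  F[3-4] = -2598.8360 N (compression)
  Rx@0 = -710.3700 N
  Ry@0 = +2307.0191 N
  Ry@4 = +2476.6209 N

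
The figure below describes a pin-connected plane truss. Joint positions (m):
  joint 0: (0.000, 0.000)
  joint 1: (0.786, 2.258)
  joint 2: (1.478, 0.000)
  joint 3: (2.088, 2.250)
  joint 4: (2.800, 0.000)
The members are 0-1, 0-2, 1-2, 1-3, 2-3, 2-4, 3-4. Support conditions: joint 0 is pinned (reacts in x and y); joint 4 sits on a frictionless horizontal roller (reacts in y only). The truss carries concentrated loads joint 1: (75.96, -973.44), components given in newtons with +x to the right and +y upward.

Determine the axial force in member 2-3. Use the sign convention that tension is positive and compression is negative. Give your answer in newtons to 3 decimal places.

N=5 nodes, M=7 members, R=3 reactions → 2N=10, M+R=10
member 0 (0-1): L=2.3909, (cx,cy)=(0.3287,0.9444)
member 1 (0-2): L=1.4780, (cx,cy)=(1.0000,0.0000)
member 2 (1-2): L=2.3617, (cx,cy)=(0.2930,-0.9561)
member 3 (1-3): L=1.3020, (cx,cy)=(1.0000,-0.0061)
member 4 (2-3): L=2.3312, (cx,cy)=(0.2617,0.9652)
member 5 (2-4): L=1.3220, (cx,cy)=(1.0000,0.0000)
member 6 (3-4): L=2.3600, (cx,cy)=(0.3017,-0.9534)
solve A·x = −loads:
  F[0-1] = -676.5281 N (compression)
  F[0-2] = +298.3671 N (tension)
  F[1-2] = -348.6104 N (compression)
  F[1-3] = -196.2229 N (compression)
  F[2-3] = +345.3413 N (tension)
  F[2-4] = +105.8554 N (tension)
  F[3-4] = -350.8640 N (compression)
  Rx@0 = -75.9600 N
  Ry@0 = +638.9252 N
  Ry@4 = +334.5148 N

345.341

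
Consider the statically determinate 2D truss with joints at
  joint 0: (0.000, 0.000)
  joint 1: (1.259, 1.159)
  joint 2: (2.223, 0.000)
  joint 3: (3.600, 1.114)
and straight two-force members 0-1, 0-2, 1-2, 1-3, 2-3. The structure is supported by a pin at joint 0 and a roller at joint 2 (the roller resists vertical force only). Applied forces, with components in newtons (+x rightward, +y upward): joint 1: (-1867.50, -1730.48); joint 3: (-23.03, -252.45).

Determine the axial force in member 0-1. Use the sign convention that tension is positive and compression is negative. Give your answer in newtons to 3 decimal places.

N=4 nodes, M=5 members, R=3 reactions → 2N=8, M+R=8
member 0 (0-1): L=1.7112, (cx,cy)=(0.7357,0.6773)
member 1 (0-2): L=2.2230, (cx,cy)=(1.0000,0.0000)
member 2 (1-2): L=1.5075, (cx,cy)=(0.6395,-0.7688)
member 3 (1-3): L=2.3414, (cx,cy)=(0.9998,-0.0192)
member 4 (2-3): L=1.7712, (cx,cy)=(0.7774,0.6290)
solve A·x = −loads:
  F[0-1] = -2331.7213 N (compression)
  F[0-2] = -175.0329 N (compression)
  F[1-2] = -203.7779 N (compression)
  F[1-3] = +282.3642 N (tension)
  F[2-3] = -392.7521 N (compression)
  Rx@0 = +1890.5300 N
  Ry@0 = +1579.2384 N
  Ry@2 = +403.6916 N

-2331.721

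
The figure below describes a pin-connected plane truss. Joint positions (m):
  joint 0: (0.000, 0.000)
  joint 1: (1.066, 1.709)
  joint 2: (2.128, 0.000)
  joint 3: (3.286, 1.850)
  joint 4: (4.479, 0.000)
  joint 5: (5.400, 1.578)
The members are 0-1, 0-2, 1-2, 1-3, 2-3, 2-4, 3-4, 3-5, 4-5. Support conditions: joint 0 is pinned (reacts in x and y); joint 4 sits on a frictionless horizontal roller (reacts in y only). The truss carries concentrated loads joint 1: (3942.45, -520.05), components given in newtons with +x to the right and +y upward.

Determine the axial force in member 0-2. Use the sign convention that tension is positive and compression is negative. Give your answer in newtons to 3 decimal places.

N=6 nodes, M=9 members, R=3 reactions → 2N=12, M+R=12
member 0 (0-1): L=2.0142, (cx,cy)=(0.5292,0.8485)
member 1 (0-2): L=2.1280, (cx,cy)=(1.0000,0.0000)
member 2 (1-2): L=2.0121, (cx,cy)=(0.5278,-0.8494)
member 3 (1-3): L=2.2245, (cx,cy)=(0.9980,0.0634)
member 4 (2-3): L=2.1825, (cx,cy)=(0.5306,0.8476)
member 5 (2-4): L=2.3510, (cx,cy)=(1.0000,0.0000)
member 6 (3-4): L=2.2013, (cx,cy)=(0.5420,-0.8404)
member 7 (3-5): L=2.1314, (cx,cy)=(0.9918,-0.1276)
member 8 (4-5): L=1.8271, (cx,cy)=(0.5041,0.8637)
solve A·x = −loads:
  F[0-1] = +1305.8726 N (tension)
  F[0-2] = +3251.3299 N (tension)
  F[1-2] = -2077.8999 N (compression)
  F[1-3] = -2158.9388 N (compression)
  F[2-3] = +2082.1307 N (tension)
  F[2-4] = +1049.8700 N (tension)
  F[3-4] = -1937.2048 N (compression)
  F[3-5] = -0.0000 N (compression)
  F[4-5] = +0.0000 N (tension)
  Rx@0 = -3942.4500 N
  Ry@0 = -1107.9965 N
  Ry@4 = +1628.0465 N

3251.330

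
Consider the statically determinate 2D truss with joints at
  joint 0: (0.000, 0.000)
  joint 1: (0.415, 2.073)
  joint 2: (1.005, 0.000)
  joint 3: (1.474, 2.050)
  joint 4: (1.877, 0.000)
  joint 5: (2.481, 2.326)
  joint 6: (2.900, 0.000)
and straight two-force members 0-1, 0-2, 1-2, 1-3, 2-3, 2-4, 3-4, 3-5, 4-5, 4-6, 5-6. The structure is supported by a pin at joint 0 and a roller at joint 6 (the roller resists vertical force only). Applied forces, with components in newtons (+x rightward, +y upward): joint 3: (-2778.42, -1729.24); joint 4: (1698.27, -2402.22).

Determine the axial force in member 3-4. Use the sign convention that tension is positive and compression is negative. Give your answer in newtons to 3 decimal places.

N=7 nodes, M=11 members, R=3 reactions → 2N=14, M+R=14
member 0 (0-1): L=2.1141, (cx,cy)=(0.1963,0.9805)
member 1 (0-2): L=1.0050, (cx,cy)=(1.0000,0.0000)
member 2 (1-2): L=2.1553, (cx,cy)=(0.2737,-0.9618)
member 3 (1-3): L=1.0592, (cx,cy)=(0.9998,-0.0217)
member 4 (2-3): L=2.1030, (cx,cy)=(0.2230,0.9748)
member 5 (2-4): L=0.8720, (cx,cy)=(1.0000,0.0000)
member 6 (3-4): L=2.0892, (cx,cy)=(0.1929,-0.9812)
member 7 (3-5): L=1.0441, (cx,cy)=(0.9644,0.2643)
member 8 (4-5): L=2.4031, (cx,cy)=(0.2513,0.9679)
member 9 (4-6): L=1.0230, (cx,cy)=(1.0000,0.0000)
member 10 (5-6): L=2.3634, (cx,cy)=(0.1773,-0.9842)
solve A·x = −loads:
  F[0-1] = -3734.4243 N (compression)
  F[0-2] = -347.0898 N (compression)
  F[1-2] = +3847.5257 N (tension)
  F[1-3] = -1786.7052 N (compression)
  F[2-3] = -3796.1736 N (compression)
  F[2-4] = +1552.7508 N (tension)
  F[3-4] = +1907.3929 N (tension)
  F[3-5] = -230.6067 N (compression)
  F[4-5] = +548.2476 N (tension)
  F[4-6] = +84.6091 N (tension)
  F[5-6] = -477.2514 N (compression)
  Rx@0 = +1080.1500 N
  Ry@0 = +3661.7684 N
  Ry@6 = +469.6916 N

1907.393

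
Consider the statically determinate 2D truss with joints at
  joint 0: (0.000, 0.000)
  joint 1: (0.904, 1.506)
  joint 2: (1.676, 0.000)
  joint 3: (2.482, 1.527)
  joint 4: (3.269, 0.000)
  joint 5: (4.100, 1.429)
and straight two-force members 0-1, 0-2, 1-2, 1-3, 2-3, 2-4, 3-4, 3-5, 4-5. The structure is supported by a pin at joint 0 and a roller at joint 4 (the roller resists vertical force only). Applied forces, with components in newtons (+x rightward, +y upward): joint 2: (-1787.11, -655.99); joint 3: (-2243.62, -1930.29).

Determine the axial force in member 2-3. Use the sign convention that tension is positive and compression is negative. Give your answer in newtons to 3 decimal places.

N=6 nodes, M=9 members, R=3 reactions → 2N=12, M+R=12
member 0 (0-1): L=1.7565, (cx,cy)=(0.5147,0.8574)
member 1 (0-2): L=1.6760, (cx,cy)=(1.0000,0.0000)
member 2 (1-2): L=1.6923, (cx,cy)=(0.4562,-0.8899)
member 3 (1-3): L=1.5781, (cx,cy)=(0.9999,0.0133)
member 4 (2-3): L=1.7267, (cx,cy)=(0.4668,0.8844)
member 5 (2-4): L=1.5930, (cx,cy)=(1.0000,0.0000)
member 6 (3-4): L=1.7179, (cx,cy)=(0.4581,-0.8889)
member 7 (3-5): L=1.6210, (cx,cy)=(0.9982,-0.0605)
member 8 (4-5): L=1.6531, (cx,cy)=(0.5027,0.8645)
solve A·x = −loads:
  F[0-1] = -2137.1857 N (compression)
  F[0-2] = -2930.7992 N (compression)
  F[1-2] = +2028.8461 N (tension)
  F[1-3] = -2025.6143 N (compression)
  F[2-3] = -1299.7604 N (compression)
  F[2-4] = +388.5384 N (tension)
  F[3-4] = -848.1078 N (compression)
  F[3-5] = +0.0000 N (tension)
  F[4-5] = -0.0000 N (compression)
  Rx@0 = +4030.7300 N
  Ry@0 = +1832.4069 N
  Ry@4 = +753.8731 N

-1299.760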